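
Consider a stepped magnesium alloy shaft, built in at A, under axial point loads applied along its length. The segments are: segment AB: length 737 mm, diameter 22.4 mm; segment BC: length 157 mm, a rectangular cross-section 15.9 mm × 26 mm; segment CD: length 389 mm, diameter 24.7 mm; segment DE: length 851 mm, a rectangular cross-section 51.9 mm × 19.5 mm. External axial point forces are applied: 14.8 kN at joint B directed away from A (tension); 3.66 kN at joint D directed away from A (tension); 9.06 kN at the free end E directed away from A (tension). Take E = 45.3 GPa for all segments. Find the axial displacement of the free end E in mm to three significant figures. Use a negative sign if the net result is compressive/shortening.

1.64 mm

Internal axial forces (sectioning from the free end, tension +): N_DE = 9.06 kN, N_CD = 12.72 kN, N_BC = 12.72 kN, N_AB = 27.52 kN.
A_AB = 394.1 mm².
A_BC = 413.4 mm².
A_CD = 479.2 mm².
A_DE = 1012 mm².
δ_AB = 27520·737/(394.1·45300) = 1.136 mm
δ_BC = 12720·157/(413.4·45300) = 0.1066 mm
δ_CD = 12720·389/(479.2·45300) = 0.228 mm
δ_DE = 9060·851/(1012·45300) = 0.1682 mm
δ = Σδ_i = 1.639 mm.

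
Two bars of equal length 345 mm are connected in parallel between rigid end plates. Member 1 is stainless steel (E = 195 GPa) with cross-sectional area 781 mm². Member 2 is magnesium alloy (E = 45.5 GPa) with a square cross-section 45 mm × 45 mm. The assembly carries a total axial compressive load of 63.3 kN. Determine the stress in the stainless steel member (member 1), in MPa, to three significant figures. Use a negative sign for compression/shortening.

A_2 = 2025 mm².
Equal strain + equilibrium ⇒ each member carries load in proportion to AE: A₁E₁ = 152300000 N, A₂E₂ = 92140000 N, ΣAE = 244400000 N.
σ₁ = P·E₁/ΣAE = -63300·195000/244400000 = -50.5 MPa.

-50.5 MPa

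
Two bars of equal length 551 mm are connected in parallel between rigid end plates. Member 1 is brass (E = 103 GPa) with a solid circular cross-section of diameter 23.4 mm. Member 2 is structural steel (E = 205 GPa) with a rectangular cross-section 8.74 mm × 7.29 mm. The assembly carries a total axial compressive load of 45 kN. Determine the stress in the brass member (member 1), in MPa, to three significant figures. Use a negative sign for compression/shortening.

-80.8 MPa

A_1 = 430.1 mm².
A_2 = 63.71 mm².
Equal strain + equilibrium ⇒ each member carries load in proportion to AE: A₁E₁ = 44300000 N, A₂E₂ = 13060000 N, ΣAE = 57360000 N.
σ₁ = P·E₁/ΣAE = -45000·103000/57360000 = -80.81 MPa.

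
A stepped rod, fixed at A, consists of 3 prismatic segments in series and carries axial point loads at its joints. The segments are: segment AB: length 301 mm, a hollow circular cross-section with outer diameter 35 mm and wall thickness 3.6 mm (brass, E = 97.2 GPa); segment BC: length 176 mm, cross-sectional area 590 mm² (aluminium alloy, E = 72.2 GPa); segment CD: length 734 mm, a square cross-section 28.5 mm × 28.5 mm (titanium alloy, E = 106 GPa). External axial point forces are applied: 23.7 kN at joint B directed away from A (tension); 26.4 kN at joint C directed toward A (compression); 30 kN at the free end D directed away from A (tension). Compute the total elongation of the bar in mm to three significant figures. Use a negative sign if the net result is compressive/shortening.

Internal axial forces (sectioning from the free end, tension +): N_CD = 30 kN, N_BC = 3.6 kN, N_AB = 27.3 kN.
A_AB = 355.1 mm².
A_CD = 812.2 mm².
δ_AB = 27300·301/(355.1·97200) = 0.2381 mm
δ_BC = 3600·176/(590·72200) = 0.01487 mm
δ_CD = 30000·734/(812.2·106000) = 0.2558 mm
δ = Σδ_i = 0.5087 mm.

0.509 mm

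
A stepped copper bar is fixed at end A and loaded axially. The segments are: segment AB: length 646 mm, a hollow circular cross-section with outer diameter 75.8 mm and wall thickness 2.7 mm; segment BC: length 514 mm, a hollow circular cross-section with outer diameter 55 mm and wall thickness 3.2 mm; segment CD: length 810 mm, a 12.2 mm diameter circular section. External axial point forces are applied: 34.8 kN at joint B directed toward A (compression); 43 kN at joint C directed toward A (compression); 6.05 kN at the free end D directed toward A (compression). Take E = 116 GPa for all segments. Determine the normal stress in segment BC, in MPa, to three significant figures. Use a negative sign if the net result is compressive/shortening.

-94.2 MPa

Internal axial forces (sectioning from the free end, tension +): N_CD = -6.05 kN, N_BC = -49.05 kN, N_AB = -83.85 kN.
A_BC = 520.8 mm².
σ_BC = N_BC/A_BC = -49050/520.8 = -94.19 MPa.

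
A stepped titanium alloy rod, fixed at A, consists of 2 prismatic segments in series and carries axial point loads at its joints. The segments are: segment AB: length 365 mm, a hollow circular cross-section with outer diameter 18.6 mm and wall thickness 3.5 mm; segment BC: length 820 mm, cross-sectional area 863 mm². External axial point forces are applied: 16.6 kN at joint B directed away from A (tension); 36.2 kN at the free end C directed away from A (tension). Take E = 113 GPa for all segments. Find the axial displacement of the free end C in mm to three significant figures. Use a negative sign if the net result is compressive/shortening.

Internal axial forces (sectioning from the free end, tension +): N_BC = 36.2 kN, N_AB = 52.8 kN.
A_AB = 166 mm².
δ_AB = 52800·365/(166·113000) = 1.027 mm
δ_BC = 36200·820/(863·113000) = 0.3044 mm
δ = Σδ_i = 1.332 mm.

1.33 mm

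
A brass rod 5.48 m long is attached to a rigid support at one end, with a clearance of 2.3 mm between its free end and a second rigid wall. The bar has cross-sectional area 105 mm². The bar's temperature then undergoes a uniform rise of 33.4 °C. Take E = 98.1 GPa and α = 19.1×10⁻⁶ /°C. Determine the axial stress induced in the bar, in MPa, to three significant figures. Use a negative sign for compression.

-21.4 MPa

Free thermal expansion αLΔT = 19.1e-6 · 5480 · 33.4 = 3.496 mm.
The walls engage after the gap closes; constrained expansion = 3.496 − 2.3 = 1.196 mm.
The walls impose strain ε = −(1.196)/5480 = -2.1823e-04; σ = Eε = 98100 · -2.1823e-04 = -21.41 MPa.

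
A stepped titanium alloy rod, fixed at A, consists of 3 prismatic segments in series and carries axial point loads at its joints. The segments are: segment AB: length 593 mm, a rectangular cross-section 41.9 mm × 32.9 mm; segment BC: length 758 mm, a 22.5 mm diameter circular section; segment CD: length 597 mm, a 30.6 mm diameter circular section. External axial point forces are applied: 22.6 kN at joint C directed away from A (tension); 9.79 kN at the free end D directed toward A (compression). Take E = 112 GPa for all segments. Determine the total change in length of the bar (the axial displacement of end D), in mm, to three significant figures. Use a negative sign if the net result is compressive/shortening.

Internal axial forces (sectioning from the free end, tension +): N_CD = -9.79 kN, N_BC = 12.81 kN, N_AB = 12.81 kN.
A_AB = 1379 mm².
A_BC = 397.6 mm².
A_CD = 735.4 mm².
δ_AB = 12810·593/(1379·112000) = 0.0492 mm
δ_BC = 12810·758/(397.6·112000) = 0.218 mm
δ_CD = -9790·597/(735.4·112000) = -0.07096 mm
δ = Σδ_i = 0.1963 mm.

0.196 mm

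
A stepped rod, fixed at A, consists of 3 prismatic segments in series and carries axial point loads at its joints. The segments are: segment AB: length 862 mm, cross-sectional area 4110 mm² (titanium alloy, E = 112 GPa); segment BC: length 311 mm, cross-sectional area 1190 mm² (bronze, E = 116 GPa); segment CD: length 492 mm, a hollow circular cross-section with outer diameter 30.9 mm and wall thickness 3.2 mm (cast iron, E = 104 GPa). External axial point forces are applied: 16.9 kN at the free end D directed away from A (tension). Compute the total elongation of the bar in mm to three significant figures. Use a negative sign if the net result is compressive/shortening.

Internal axial forces (sectioning from the free end, tension +): N_CD = 16.9 kN, N_BC = 16.9 kN, N_AB = 16.9 kN.
A_CD = 278.5 mm².
δ_AB = 16900·862/(4110·112000) = 0.03165 mm
δ_BC = 16900·311/(1190·116000) = 0.03808 mm
δ_CD = 16900·492/(278.5·104000) = 0.2871 mm
δ = Σδ_i = 0.3568 mm.

0.357 mm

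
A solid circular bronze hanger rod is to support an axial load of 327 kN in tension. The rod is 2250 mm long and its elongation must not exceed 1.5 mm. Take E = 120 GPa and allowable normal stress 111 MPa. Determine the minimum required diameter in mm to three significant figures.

Required area A ≥ P/σ_allow = 327000/111 = 2946 mm².
For a solid circular section, d ≥ √(4A/π) = 61.24 mm.
Elongation limit: A ≥ PL/(Eδ_allow) = 327000·2250/(120000·1.5) = 4088 mm² ⇒ d ≥ 72.14 mm.
The elongation limit governs.

72.1 mm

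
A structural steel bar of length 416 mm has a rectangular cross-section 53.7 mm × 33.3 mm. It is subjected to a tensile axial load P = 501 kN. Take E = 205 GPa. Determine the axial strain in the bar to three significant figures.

0.00137

A = 1788 mm².
σ = N/A = 280.2 MPa; ε = σ/E = 280.2/205000 = 1.367e-03.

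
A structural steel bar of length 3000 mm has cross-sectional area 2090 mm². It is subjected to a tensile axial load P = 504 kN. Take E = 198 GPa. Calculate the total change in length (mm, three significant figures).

3.65 mm

δ_mech = NL/(AE) = 504000·3000/(2090·198000) = 3.654 mm.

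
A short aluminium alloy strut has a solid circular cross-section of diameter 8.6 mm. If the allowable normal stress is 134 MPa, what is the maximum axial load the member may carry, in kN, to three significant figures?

A = 58.09 mm².
P_max = σ_allow · A = 134 · 58.09 = 7784 N = 7.784 kN.

7.78 kN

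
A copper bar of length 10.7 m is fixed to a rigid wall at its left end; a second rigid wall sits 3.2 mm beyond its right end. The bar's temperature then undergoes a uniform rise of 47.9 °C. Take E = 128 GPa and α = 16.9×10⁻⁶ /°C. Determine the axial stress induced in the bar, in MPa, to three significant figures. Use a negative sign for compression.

-65.3 MPa

Free thermal expansion αLΔT = 16.9e-6 · 10700 · 47.9 = 8.662 mm.
The walls engage after the gap closes; constrained expansion = 8.662 − 3.2 = 5.462 mm.
The walls impose strain ε = −(5.462)/10700 = -5.1044e-04; σ = Eε = 128000 · -5.1044e-04 = -65.34 MPa.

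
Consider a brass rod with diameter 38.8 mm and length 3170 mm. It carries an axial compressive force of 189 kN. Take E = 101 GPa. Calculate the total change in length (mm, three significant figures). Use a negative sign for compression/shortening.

A = 1182 mm².
δ_mech = NL/(AE) = -189000·3170/(1182·101000) = -5.017 mm.

-5.02 mm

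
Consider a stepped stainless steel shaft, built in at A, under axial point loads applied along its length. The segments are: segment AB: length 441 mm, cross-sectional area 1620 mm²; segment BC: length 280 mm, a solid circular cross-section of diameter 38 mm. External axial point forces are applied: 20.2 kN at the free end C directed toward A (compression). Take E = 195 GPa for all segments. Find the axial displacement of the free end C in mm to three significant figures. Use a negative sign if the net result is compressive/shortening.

-0.0538 mm

Internal axial forces (sectioning from the free end, tension +): N_BC = -20.2 kN, N_AB = -20.2 kN.
A_BC = 1134 mm².
δ_AB = -20200·441/(1620·195000) = -0.0282 mm
δ_BC = -20200·280/(1134·195000) = -0.02558 mm
δ = Σδ_i = -0.05377 mm.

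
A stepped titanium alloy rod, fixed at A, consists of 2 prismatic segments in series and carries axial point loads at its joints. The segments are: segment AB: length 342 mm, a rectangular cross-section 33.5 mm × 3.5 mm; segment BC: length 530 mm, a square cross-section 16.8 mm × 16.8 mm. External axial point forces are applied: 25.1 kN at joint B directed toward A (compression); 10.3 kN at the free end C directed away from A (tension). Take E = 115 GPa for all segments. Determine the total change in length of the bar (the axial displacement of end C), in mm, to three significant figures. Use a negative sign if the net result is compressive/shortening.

Internal axial forces (sectioning from the free end, tension +): N_BC = 10.3 kN, N_AB = -14.8 kN.
A_AB = 117.2 mm².
A_BC = 282.2 mm².
δ_AB = -14800·342/(117.2·115000) = -0.3754 mm
δ_BC = 10300·530/(282.2·115000) = 0.1682 mm
δ = Σδ_i = -0.2072 mm.

-0.207 mm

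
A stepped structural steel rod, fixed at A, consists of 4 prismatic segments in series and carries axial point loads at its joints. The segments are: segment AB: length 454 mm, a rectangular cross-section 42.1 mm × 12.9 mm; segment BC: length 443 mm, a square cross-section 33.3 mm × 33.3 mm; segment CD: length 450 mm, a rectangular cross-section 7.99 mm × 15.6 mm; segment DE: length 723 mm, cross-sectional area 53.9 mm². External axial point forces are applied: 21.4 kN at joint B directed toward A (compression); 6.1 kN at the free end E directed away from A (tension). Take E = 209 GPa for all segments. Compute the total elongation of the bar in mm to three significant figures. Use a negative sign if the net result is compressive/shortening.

Internal axial forces (sectioning from the free end, tension +): N_DE = 6.1 kN, N_CD = 6.1 kN, N_BC = 6.1 kN, N_AB = -15.3 kN.
A_AB = 543.1 mm².
A_BC = 1109 mm².
A_CD = 124.6 mm².
δ_AB = -15300·454/(543.1·209000) = -0.0612 mm
δ_BC = 6100·443/(1109·209000) = 0.01166 mm
δ_CD = 6100·450/(124.6·209000) = 0.1054 mm
δ_DE = 6100·723/(53.9·209000) = 0.3915 mm
δ = Σδ_i = 0.4473 mm.

0.447 mm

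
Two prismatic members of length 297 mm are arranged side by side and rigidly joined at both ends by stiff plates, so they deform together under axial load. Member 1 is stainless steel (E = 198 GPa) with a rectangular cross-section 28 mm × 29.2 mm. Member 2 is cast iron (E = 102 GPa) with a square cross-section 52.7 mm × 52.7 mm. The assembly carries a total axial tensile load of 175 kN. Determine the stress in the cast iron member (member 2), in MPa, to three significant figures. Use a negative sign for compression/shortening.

A_1 = 817.6 mm².
A_2 = 2777 mm².
Equal strain + equilibrium ⇒ each member carries load in proportion to AE: A₁E₁ = 161900000 N, A₂E₂ = 283300000 N, ΣAE = 445200000 N.
σ₂ = P·E₂/ΣAE = 175000·102000/445200000 = 40.1 MPa.

40.1 MPa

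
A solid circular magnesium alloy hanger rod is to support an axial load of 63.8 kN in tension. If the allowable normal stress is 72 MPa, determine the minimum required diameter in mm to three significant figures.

Required area A ≥ P/σ_allow = 63800/72 = 886.1 mm².
For a solid circular section, d ≥ √(4A/π) = 33.59 mm.

33.6 mm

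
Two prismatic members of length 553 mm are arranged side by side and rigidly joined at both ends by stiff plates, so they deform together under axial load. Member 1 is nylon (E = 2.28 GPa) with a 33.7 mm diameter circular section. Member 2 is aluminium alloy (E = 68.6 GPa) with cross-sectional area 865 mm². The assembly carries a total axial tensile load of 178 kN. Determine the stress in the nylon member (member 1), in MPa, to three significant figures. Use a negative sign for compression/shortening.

6.61 MPa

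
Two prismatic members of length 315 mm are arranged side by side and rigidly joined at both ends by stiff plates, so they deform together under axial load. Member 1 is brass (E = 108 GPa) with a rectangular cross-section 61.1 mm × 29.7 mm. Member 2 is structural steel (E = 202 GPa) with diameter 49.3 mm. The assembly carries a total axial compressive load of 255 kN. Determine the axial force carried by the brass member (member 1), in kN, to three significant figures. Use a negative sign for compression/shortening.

-85.9 kN

A_1 = 1815 mm².
A_2 = 1909 mm².
Equal strain + equilibrium ⇒ each member carries load in proportion to AE: A₁E₁ = 196000000 N, A₂E₂ = 385600000 N, ΣAE = 581600000 N.
F₁ = P·A₁E₁/ΣAE = -255000·196000000/581600000 = -85930 N.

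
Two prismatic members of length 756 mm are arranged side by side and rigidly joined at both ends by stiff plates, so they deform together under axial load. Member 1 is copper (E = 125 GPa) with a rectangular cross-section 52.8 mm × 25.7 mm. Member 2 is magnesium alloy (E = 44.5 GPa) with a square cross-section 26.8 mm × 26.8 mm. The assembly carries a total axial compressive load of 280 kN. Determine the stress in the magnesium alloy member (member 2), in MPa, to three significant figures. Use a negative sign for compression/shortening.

A_1 = 1357 mm².
A_2 = 718.2 mm².
Equal strain + equilibrium ⇒ each member carries load in proportion to AE: A₁E₁ = 169600000 N, A₂E₂ = 31960000 N, ΣAE = 201600000 N.
σ₂ = P·E₂/ΣAE = -280000·44500/201600000 = -61.81 MPa.

-61.8 MPa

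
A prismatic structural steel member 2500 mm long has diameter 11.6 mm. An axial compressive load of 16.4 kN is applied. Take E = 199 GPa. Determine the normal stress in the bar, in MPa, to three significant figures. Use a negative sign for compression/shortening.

-155 MPa

A = 105.7 mm².
σ = N/A = -16400/105.7 = -155.2 MPa.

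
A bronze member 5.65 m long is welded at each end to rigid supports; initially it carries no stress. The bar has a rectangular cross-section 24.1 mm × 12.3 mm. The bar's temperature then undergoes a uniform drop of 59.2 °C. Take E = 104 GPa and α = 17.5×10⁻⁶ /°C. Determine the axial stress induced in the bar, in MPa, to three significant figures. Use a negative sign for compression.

Free thermal expansion αLΔT = 17.5e-6 · 5650 · -59.2 = -5.853 mm.
The walls impose strain ε = −(-5.853)/5650 = 1.0360e-03; σ = Eε = 104000 · 1.0360e-03 = 107.7 MPa.

108 MPa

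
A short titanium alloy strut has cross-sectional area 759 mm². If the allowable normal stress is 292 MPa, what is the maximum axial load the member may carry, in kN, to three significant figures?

222 kN

P_max = σ_allow · A = 292 · 759 = 221600 N = 221.6 kN.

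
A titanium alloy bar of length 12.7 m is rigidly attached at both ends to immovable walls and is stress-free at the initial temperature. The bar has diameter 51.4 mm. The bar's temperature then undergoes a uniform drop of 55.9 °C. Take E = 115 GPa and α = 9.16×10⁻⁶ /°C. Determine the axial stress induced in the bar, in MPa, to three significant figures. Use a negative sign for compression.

Free thermal expansion αLΔT = 9.16e-6 · 12700 · -55.9 = -6.503 mm.
The walls impose strain ε = −(-6.503)/12700 = 5.1204e-04; σ = Eε = 115000 · 5.1204e-04 = 58.89 MPa.

58.9 MPa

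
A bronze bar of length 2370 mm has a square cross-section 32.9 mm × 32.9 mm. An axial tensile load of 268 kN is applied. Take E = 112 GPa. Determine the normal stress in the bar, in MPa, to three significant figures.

248 MPa

A = 1082 mm².
σ = N/A = 268000/1082 = 247.6 MPa.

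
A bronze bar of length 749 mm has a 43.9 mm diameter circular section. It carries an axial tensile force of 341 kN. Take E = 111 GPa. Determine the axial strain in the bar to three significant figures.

0.00203

A = 1514 mm².
σ = N/A = 225.3 MPa; ε = σ/E = 225.3/111000 = 2.030e-03.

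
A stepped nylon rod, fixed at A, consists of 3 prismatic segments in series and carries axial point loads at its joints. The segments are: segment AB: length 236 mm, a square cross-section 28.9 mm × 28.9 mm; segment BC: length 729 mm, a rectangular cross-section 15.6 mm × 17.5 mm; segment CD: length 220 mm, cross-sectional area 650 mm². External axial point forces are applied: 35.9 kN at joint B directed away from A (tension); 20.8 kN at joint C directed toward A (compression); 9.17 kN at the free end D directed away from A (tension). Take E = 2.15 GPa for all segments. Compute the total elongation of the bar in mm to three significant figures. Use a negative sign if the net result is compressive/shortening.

Internal axial forces (sectioning from the free end, tension +): N_CD = 9.17 kN, N_BC = -11.63 kN, N_AB = 24.27 kN.
A_AB = 835.2 mm².
A_BC = 273 mm².
δ_AB = 24270·236/(835.2·2150) = 3.19 mm
δ_BC = -11630·729/(273·2150) = -14.44 mm
δ_CD = 9170·220/(650·2150) = 1.444 mm
δ = Σδ_i = -9.811 mm.

-9.81 mm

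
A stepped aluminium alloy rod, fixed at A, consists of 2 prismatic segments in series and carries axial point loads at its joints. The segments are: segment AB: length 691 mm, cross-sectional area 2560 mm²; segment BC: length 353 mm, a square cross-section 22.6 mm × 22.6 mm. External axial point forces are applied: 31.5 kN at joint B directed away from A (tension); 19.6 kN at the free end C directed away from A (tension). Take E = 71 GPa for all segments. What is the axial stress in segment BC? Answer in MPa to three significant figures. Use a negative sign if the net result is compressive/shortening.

Internal axial forces (sectioning from the free end, tension +): N_BC = 19.6 kN, N_AB = 51.1 kN.
A_BC = 510.8 mm².
σ_BC = N_BC/A_BC = 19600/510.8 = 38.37 MPa.

38.4 MPa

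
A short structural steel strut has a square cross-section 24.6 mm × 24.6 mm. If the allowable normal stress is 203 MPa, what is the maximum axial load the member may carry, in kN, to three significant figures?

123 kN

A = 605.2 mm².
P_max = σ_allow · A = 203 · 605.2 = 122800 N = 122.8 kN.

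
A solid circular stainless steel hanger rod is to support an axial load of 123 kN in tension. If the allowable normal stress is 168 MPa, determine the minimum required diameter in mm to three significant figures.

Required area A ≥ P/σ_allow = 123000/168 = 732.1 mm².
For a solid circular section, d ≥ √(4A/π) = 30.53 mm.

30.5 mm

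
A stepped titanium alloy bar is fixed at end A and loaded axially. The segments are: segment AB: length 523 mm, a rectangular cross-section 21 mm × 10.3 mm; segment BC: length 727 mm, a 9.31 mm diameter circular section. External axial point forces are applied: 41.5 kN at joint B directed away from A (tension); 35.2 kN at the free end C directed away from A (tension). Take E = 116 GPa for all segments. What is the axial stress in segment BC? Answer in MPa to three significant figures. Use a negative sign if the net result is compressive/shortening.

517 MPa

Internal axial forces (sectioning from the free end, tension +): N_BC = 35.2 kN, N_AB = 76.7 kN.
A_BC = 68.08 mm².
σ_BC = N_BC/A_BC = 35200/68.08 = 517.1 MPa.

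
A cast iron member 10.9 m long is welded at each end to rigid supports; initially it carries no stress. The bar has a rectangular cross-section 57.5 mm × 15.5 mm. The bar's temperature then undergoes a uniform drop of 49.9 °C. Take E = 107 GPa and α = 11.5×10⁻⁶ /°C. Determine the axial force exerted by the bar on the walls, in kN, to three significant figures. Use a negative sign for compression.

54.7 kN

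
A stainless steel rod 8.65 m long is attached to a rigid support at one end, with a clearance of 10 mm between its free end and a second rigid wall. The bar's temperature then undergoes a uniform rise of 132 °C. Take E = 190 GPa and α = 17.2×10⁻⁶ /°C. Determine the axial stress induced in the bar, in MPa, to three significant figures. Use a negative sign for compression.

Free thermal expansion αLΔT = 17.2e-6 · 8650 · 132 = 19.64 mm.
The walls engage after the gap closes; constrained expansion = 19.64 − 10 = 9.639 mm.
The walls impose strain ε = −(9.639)/8650 = -1.1143e-03; σ = Eε = 190000 · -1.1143e-03 = -211.7 MPa.

-212 MPa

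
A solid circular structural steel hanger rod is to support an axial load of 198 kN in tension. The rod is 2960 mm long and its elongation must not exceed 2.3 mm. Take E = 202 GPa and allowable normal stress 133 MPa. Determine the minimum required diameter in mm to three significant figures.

43.5 mm

Required area A ≥ P/σ_allow = 198000/133 = 1489 mm².
For a solid circular section, d ≥ √(4A/π) = 43.54 mm.
Elongation limit: A ≥ PL/(Eδ_allow) = 198000·2960/(202000·2.3) = 1261 mm² ⇒ d ≥ 40.08 mm.
The stress limit governs.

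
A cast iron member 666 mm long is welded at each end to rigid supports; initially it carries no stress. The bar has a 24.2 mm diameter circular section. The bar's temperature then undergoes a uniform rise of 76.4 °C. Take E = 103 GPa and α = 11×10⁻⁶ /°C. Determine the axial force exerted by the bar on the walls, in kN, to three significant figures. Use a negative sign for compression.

Free thermal expansion αLΔT = 11e-6 · 666 · 76.4 = 0.5597 mm.
The walls impose strain ε = −(0.5597)/666 = -8.4040e-04; σ = Eε = 103000 · -8.4040e-04 = -86.56 MPa.
Wall reaction R = σ·A = -86.56·460 = -39810 N = -39.81 kN.

-39.8 kN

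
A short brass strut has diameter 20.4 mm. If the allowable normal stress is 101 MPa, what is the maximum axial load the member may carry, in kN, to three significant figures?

33.0 kN

A = 326.9 mm².
P_max = σ_allow · A = 101 · 326.9 = 33010 N = 33.01 kN.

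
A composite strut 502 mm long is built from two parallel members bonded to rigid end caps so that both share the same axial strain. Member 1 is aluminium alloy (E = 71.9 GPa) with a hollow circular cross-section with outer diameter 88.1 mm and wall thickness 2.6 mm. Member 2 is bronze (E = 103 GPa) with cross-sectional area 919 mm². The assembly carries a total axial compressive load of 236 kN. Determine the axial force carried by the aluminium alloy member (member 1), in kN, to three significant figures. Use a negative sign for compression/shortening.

-81.8 kN

A_1 = 698.4 mm².
Equal strain + equilibrium ⇒ each member carries load in proportion to AE: A₁E₁ = 50210000 N, A₂E₂ = 94660000 N, ΣAE = 144900000 N.
F₁ = P·A₁E₁/ΣAE = -236000·50210000/144900000 = -81800 N.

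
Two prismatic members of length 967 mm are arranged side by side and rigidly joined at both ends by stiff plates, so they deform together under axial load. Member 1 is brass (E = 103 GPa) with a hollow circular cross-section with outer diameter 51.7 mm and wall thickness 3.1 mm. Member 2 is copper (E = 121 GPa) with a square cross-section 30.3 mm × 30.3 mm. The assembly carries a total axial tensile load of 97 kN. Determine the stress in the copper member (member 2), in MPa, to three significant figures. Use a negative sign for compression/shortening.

A_1 = 473.3 mm².
A_2 = 918.1 mm².
Equal strain + equilibrium ⇒ each member carries load in proportion to AE: A₁E₁ = 48750000 N, A₂E₂ = 111100000 N, ΣAE = 159800000 N.
σ₂ = P·E₂/ΣAE = 97000·121000/159800000 = 73.43 MPa.

73.4 MPa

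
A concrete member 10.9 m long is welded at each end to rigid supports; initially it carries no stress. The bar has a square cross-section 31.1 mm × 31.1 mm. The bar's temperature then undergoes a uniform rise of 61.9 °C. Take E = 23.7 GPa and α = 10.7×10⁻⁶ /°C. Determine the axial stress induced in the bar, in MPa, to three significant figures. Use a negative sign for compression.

-15.7 MPa

Free thermal expansion αLΔT = 10.7e-6 · 10900 · 61.9 = 7.219 mm.
The walls impose strain ε = −(7.219)/10900 = -6.6233e-04; σ = Eε = 23700 · -6.6233e-04 = -15.7 MPa.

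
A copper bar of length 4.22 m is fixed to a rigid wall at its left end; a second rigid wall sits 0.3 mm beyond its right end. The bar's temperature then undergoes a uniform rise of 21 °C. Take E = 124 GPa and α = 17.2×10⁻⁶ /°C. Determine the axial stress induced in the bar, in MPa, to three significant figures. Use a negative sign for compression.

-36.0 MPa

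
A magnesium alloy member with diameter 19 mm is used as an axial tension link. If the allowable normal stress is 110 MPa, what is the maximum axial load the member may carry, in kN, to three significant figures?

A = 283.5 mm².
P_max = σ_allow · A = 110 · 283.5 = 31190 N = 31.19 kN.

31.2 kN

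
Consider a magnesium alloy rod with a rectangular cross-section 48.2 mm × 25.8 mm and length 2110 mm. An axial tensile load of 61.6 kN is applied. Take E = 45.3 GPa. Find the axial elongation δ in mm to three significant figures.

A = 1244 mm².
δ_mech = NL/(AE) = 61600·2110/(1244·45300) = 2.307 mm.

2.31 mm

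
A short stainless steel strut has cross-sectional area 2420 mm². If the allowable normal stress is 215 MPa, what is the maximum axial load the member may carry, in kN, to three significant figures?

P_max = σ_allow · A = 215 · 2420 = 520300 N = 520.3 kN.

520 kN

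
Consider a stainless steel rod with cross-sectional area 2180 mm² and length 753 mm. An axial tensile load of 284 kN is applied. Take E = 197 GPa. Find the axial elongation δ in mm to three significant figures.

δ_mech = NL/(AE) = 284000·753/(2180·197000) = 0.498 mm.

0.498 mm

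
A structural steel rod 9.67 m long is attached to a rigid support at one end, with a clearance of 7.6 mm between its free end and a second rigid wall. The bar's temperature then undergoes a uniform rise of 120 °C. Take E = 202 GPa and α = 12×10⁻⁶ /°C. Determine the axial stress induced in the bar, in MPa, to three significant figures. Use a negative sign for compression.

-132 MPa

Free thermal expansion αLΔT = 12e-6 · 9670 · 120 = 13.92 mm.
The walls engage after the gap closes; constrained expansion = 13.92 − 7.6 = 6.325 mm.
The walls impose strain ε = −(6.325)/9670 = -6.5406e-04; σ = Eε = 202000 · -6.5406e-04 = -132.1 MPa.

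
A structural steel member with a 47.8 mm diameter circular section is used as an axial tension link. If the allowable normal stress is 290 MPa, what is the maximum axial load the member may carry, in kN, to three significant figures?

A = 1795 mm².
P_max = σ_allow · A = 290 · 1795 = 520400 N = 520.4 kN.

520 kN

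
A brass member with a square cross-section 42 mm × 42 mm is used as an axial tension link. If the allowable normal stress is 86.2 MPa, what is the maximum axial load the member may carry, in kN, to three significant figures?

152 kN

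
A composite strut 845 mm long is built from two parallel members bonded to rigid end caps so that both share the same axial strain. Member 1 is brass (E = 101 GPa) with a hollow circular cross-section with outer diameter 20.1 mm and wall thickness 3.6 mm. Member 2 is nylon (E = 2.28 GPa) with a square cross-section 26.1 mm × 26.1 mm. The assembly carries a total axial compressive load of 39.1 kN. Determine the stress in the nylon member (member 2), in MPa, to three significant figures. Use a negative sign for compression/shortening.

-4.37 MPa

A_1 = 186.6 mm².
A_2 = 681.2 mm².
Equal strain + equilibrium ⇒ each member carries load in proportion to AE: A₁E₁ = 18850000 N, A₂E₂ = 1553000 N, ΣAE = 20400000 N.
σ₂ = P·E₂/ΣAE = -39100·2280/20400000 = -4.37 MPa.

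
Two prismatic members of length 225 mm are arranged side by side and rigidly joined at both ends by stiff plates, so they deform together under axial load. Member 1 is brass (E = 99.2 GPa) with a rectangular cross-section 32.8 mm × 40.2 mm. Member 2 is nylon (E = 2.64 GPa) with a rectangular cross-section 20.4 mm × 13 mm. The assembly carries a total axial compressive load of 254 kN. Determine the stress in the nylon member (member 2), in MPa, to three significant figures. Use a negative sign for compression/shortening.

-5.10 MPa

A_1 = 1319 mm².
A_2 = 265.2 mm².
Equal strain + equilibrium ⇒ each member carries load in proportion to AE: A₁E₁ = 130800000 N, A₂E₂ = 700100 N, ΣAE = 131500000 N.
σ₂ = P·E₂/ΣAE = -254000·2640/131500000 = -5.099 MPa.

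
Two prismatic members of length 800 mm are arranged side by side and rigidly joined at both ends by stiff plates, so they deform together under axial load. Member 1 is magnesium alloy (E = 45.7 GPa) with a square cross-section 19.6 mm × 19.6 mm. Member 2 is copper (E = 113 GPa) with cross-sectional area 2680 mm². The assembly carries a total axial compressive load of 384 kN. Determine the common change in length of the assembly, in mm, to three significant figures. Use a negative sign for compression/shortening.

-0.959 mm

A_1 = 384.2 mm².
Equal strain + equilibrium ⇒ each member carries load in proportion to AE: A₁E₁ = 17560000 N, A₂E₂ = 302800000 N, ΣAE = 320400000 N.
δ = PL/ΣAE = -384000·800/320400000 = -0.9588 mm.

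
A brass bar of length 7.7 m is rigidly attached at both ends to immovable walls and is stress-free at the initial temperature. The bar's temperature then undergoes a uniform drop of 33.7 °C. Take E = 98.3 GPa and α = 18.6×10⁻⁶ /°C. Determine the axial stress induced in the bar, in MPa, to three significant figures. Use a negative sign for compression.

61.6 MPa

Free thermal expansion αLΔT = 18.6e-6 · 7700 · -33.7 = -4.827 mm.
The walls impose strain ε = −(-4.827)/7700 = 6.2682e-04; σ = Eε = 98300 · 6.2682e-04 = 61.62 MPa.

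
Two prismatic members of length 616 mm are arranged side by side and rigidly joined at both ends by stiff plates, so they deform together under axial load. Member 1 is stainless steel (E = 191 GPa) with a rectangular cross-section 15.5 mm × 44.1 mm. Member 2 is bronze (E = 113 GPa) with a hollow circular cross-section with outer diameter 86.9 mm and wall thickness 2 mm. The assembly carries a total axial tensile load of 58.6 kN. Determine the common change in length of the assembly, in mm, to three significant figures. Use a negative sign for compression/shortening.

A_1 = 683.6 mm².
A_2 = 533.4 mm².
Equal strain + equilibrium ⇒ each member carries load in proportion to AE: A₁E₁ = 130600000 N, A₂E₂ = 60280000 N, ΣAE = 190800000 N.
δ = PL/ΣAE = 58600·616/190800000 = 0.1892 mm.

0.189 mm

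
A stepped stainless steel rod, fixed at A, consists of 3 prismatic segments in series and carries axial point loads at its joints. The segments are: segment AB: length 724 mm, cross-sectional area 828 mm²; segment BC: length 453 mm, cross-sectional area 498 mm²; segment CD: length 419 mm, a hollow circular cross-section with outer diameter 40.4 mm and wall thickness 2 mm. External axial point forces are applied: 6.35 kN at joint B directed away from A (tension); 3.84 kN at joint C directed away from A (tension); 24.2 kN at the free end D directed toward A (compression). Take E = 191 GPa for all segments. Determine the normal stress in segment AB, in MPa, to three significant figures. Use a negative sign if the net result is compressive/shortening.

-16.9 MPa

Internal axial forces (sectioning from the free end, tension +): N_CD = -24.2 kN, N_BC = -20.36 kN, N_AB = -14.01 kN.
σ_AB = N_AB/A_AB = -14010/828 = -16.92 MPa.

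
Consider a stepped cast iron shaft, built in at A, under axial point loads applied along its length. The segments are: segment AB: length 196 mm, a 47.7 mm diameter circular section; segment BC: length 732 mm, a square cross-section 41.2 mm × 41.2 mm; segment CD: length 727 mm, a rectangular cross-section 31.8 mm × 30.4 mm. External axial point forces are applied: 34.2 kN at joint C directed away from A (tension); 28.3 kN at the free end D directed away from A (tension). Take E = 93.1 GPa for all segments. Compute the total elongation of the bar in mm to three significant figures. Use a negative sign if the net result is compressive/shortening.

0.592 mm

Internal axial forces (sectioning from the free end, tension +): N_CD = 28.3 kN, N_BC = 62.5 kN, N_AB = 62.5 kN.
A_AB = 1787 mm².
A_BC = 1697 mm².
A_CD = 966.7 mm².
δ_AB = 62500·196/(1787·93100) = 0.07363 mm
δ_BC = 62500·732/(1697·93100) = 0.2895 mm
δ_CD = 28300·727/(966.7·93100) = 0.2286 mm
δ = Σδ_i = 0.5917 mm.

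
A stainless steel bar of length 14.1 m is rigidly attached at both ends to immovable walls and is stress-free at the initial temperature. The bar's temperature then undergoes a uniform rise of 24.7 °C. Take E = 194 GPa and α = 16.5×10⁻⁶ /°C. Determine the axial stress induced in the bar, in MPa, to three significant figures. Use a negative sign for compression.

Free thermal expansion αLΔT = 16.5e-6 · 14100 · 24.7 = 5.746 mm.
The walls impose strain ε = −(5.746)/14100 = -4.0755e-04; σ = Eε = 194000 · -4.0755e-04 = -79.06 MPa.

-79.1 MPa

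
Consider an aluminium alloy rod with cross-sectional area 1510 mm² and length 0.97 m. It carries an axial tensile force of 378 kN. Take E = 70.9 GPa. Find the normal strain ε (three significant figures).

0.00353

σ = N/A = 250.3 MPa; ε = σ/E = 250.3/70900 = 3.531e-03.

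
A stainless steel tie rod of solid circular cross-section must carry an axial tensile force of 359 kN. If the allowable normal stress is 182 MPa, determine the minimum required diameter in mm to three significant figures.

Required area A ≥ P/σ_allow = 359000/182 = 1973 mm².
For a solid circular section, d ≥ √(4A/π) = 50.11 mm.

50.1 mm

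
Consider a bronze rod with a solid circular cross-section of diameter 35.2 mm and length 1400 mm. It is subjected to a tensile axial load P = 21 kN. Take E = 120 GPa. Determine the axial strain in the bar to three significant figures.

A = 973.1 mm².
σ = N/A = 21.58 MPa; ε = σ/E = 21.58/120000 = 1.798e-04.

1.80e-04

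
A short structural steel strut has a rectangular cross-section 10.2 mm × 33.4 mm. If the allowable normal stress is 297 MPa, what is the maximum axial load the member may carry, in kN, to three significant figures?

A = 340.7 mm².
P_max = σ_allow · A = 297 · 340.7 = 101200 N = 101.2 kN.

101 kN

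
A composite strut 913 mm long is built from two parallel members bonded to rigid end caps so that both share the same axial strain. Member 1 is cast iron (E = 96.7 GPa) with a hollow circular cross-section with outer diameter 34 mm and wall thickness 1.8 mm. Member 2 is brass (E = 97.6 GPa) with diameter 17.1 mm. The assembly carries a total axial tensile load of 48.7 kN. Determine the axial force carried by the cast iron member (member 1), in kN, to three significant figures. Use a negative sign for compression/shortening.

21.4 kN

A_1 = 182.1 mm².
A_2 = 229.7 mm².
Equal strain + equilibrium ⇒ each member carries load in proportion to AE: A₁E₁ = 17610000 N, A₂E₂ = 22410000 N, ΣAE = 40020000 N.
F₁ = P·A₁E₁/ΣAE = 48700·17610000/40020000 = 21430 N.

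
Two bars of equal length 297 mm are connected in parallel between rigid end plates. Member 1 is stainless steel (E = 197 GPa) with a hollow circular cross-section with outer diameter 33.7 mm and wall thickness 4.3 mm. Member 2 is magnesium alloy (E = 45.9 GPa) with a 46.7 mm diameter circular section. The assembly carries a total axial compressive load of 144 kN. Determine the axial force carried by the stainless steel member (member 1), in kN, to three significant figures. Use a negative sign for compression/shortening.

-71.8 kN

A_1 = 397.2 mm².
A_2 = 1713 mm².
Equal strain + equilibrium ⇒ each member carries load in proportion to AE: A₁E₁ = 78240000 N, A₂E₂ = 78620000 N, ΣAE = 156900000 N.
F₁ = P·A₁E₁/ΣAE = -144000·78240000/156900000 = -71830 N.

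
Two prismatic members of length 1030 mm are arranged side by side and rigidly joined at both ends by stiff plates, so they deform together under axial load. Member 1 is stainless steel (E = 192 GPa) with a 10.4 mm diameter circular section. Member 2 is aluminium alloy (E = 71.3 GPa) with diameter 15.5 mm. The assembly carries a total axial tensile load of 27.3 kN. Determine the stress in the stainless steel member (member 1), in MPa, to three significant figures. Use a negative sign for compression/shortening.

176 MPa

A_1 = 84.95 mm².
A_2 = 188.7 mm².
Equal strain + equilibrium ⇒ each member carries load in proportion to AE: A₁E₁ = 16310000 N, A₂E₂ = 13450000 N, ΣAE = 29760000 N.
σ₁ = P·E₁/ΣAE = 27300·192000/29760000 = 176.1 MPa.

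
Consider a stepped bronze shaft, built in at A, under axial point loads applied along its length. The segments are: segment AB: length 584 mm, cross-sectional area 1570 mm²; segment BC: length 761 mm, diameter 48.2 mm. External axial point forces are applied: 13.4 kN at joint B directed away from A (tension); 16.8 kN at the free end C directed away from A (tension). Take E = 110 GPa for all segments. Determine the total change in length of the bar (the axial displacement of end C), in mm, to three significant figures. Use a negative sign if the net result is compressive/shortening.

Internal axial forces (sectioning from the free end, tension +): N_BC = 16.8 kN, N_AB = 30.2 kN.
A_BC = 1825 mm².
δ_AB = 30200·584/(1570·110000) = 0.1021 mm
δ_BC = 16800·761/(1825·110000) = 0.0637 mm
δ = Σδ_i = 0.1658 mm.

0.166 mm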